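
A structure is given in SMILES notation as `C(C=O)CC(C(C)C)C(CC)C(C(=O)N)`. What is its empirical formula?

C12H23NO2

Atom tally by fragment:
  OHCCH2 → C:2 H:3 O:1
  CH2 → C:1 H:2
  CH(CH(CH3)2) → C:4 H:8
  CH(C2H5) → C:3 H:6
  CH2CONH2 → C:2 H:4 O:1 N:1
Element totals:
  C: 12
  H: 23
  N: 1
  O: 2
Molecular formula: C12H23NO2.
gcd of subscripts (12, 23, 1, 2) = 1, so the empirical formula equals the molecular formula.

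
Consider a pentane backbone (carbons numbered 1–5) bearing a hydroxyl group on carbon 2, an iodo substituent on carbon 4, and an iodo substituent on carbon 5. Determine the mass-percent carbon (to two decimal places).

17.67%

Atom tally by fragment:
  CH3 → C:1 H:3
  CH(OH) → C:1 H:2 O:1
  CH2 → C:1 H:2
  CH(I) → C:1 H:1 I:1
  CH2I → C:1 H:2 I:1
Element totals:
  C: 5
  H: 10
  I: 2
  O: 1
Molecular formula: C5H10I2O.
Molar mass = 339.942 g/mol.
Mass from C: 5 × 12.011 = 60.055 g/mol.
%C = 60.055 / 339.942 × 100 = 17.67%.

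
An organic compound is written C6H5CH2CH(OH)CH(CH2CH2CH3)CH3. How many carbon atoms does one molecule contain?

Atom tally by fragment:
  C6H5CH2 → C:7 H:7
  CH(OH) → C:1 H:2 O:1
  CH(CH2CH2CH3) → C:4 H:8
  CH3 → C:1 H:3
Element totals:
  C: 13
  H: 20
  O: 1

13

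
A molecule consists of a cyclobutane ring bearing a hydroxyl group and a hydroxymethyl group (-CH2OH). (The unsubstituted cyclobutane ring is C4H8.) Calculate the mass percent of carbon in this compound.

58.80%

Atom tally by fragment:
  cyclobutane ring core → C:4 H:8
  (− 2 ring H displaced by substituents)
  + OH → O:1 H:1
  + CH2OH → C:1 H:3 O:1
Element totals:
  C: 5
  H: 10
  O: 2
Molecular formula: C5H10O2.
Molar mass = 102.133 g/mol.
Mass from C: 5 × 12.011 = 60.055 g/mol.
%C = 60.055 / 102.133 × 100 = 58.80%.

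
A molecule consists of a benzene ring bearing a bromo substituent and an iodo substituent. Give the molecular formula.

Atom tally by fragment:
  benzene ring core → C:6 H:6
  (− 2 ring H displaced by substituents)
  + Br → Br:1
  + I → I:1
Element totals:
  C: 6
  H: 4
  Br: 1
  I: 1

C6H4BrI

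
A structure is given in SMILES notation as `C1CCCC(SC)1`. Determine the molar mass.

Atom tally by fragment:
  cyclopentane ring core → C:5 H:10
  (− 1 ring H displaced by substituents)
  + SCH3 → C:1 H:3 S:1
Element totals:
  C: 6
  H: 12
  S: 1
Molecular formula: C6H12S.
  M = 6(12.011) + 12(1.008) + 32.06
    = 72.066 + 12.096 + 32.060 = 116.222

116.22 g/mol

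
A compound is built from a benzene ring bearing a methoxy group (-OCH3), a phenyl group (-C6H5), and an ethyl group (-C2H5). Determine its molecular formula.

Atom tally by fragment:
  benzene ring core → C:6 H:6
  (− 3 ring H displaced by substituents)
  + OCH3 → C:1 H:3 O:1
  + C6H5 → C:6 H:5
  + C2H5 → C:2 H:5
Element totals:
  C: 15
  H: 16
  O: 1

C15H16O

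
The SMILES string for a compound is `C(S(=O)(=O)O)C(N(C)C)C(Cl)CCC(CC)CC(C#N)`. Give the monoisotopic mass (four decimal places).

Atom tally by fragment:
  HO3SCH2 → C:1 H:3 S:1 O:3
  CH(N(CH3)2) → C:3 H:7 N:1
  CH(Cl) → C:1 H:1 Cl:1
  CH2 → C:1 H:2
  CH2 → C:1 H:2
  CH(C2H5) → C:3 H:6
  CH2 → C:1 H:2
  CH2CN → C:2 H:2 N:1
Element totals:
  C: 13
  H: 25
  Cl: 1
  N: 2
  O: 3
  S: 1
Molecular formula: C13H25ClN2O3S.
  M = 13(12.0) + 25(1.007825) + 34.968853 + 2(14.003074) + 3(15.994915) + 31.972071
    = 156.000000 + 25.195625 + 34.968853 + 28.006148 + 47.984745 + 31.972071 = 324.127442

324.1274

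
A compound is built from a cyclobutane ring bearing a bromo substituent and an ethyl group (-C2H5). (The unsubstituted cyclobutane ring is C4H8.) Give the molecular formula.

C6H11Br

Atom tally by fragment:
  cyclobutane ring core → C:4 H:8
  (− 2 ring H displaced by substituents)
  + Br → Br:1
  + C2H5 → C:2 H:5
Element totals:
  C: 6
  H: 11
  Br: 1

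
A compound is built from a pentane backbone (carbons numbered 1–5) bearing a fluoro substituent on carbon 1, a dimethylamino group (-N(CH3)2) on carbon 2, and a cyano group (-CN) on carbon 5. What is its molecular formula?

C8H15FN2

Atom tally by fragment:
  FCH2 → C:1 H:2 F:1
  CH(N(CH3)2) → C:3 H:7 N:1
  CH2 → C:1 H:2
  CH2 → C:1 H:2
  CH2CN → C:2 H:2 N:1
Element totals:
  C: 8
  H: 15
  F: 1
  N: 2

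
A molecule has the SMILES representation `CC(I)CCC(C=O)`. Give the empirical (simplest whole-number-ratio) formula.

C6H11IO

Atom tally by fragment:
  CH3 → C:1 H:3
  CH(I) → C:1 H:1 I:1
  CH2 → C:1 H:2
  CH2 → C:1 H:2
  CH2CHO → C:2 H:3 O:1
Element totals:
  C: 6
  H: 11
  I: 1
  O: 1
Molecular formula: C6H11IO.
gcd of subscripts (6, 11, 1, 1) = 1, so the empirical formula equals the molecular formula.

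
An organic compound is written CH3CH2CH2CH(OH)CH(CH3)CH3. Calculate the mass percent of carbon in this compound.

Atom tally by fragment:
  CH3 → C:1 H:3
  CH2 → C:1 H:2
  CH2 → C:1 H:2
  CH(OH) → C:1 H:2 O:1
  CH(CH3) → C:2 H:4
  CH3 → C:1 H:3
Element totals:
  C: 7
  H: 16
  O: 1
Molecular formula: C7H16O.
Molar mass = 116.204 g/mol.
Mass from C: 7 × 12.011 = 84.077 g/mol.
%C = 84.077 / 116.204 × 100 = 72.35%.

72.35%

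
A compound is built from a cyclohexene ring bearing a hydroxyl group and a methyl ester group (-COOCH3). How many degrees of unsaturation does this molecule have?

Atom tally by fragment:
  cyclohexene ring core → C:6 H:10
  (− 2 ring H displaced by substituents)
  + OH → O:1 H:1
  + COOCH3 → C:2 H:3 O:2
Element totals:
  C: 8
  H: 12
  O: 3
Molecular formula: C8H12O3.
DoU = (2C + 2 + N − H − X) / 2 = (2·8 + 2 + 0 − 12 − 0) / 2 = 3.

3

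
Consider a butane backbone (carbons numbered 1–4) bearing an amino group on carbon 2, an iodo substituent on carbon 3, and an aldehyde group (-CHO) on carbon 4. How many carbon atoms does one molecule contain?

Atom tally by fragment:
  CH3 → C:1 H:3
  CH(NH2) → C:1 H:3 N:1
  CH(I) → C:1 H:1 I:1
  CH2CHO → C:2 H:3 O:1
Element totals:
  C: 5
  H: 10
  I: 1
  N: 1
  O: 1

5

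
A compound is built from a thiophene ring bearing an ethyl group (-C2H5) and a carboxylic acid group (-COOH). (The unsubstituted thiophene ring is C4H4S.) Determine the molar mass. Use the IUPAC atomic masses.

156.20 g/mol

Atom tally by fragment:
  thiophene ring core → C:4 H:4 S:1
  (− 2 ring H displaced by substituents)
  + C2H5 → C:2 H:5
  + COOH → C:1 H:1 O:2
Element totals:
  C: 7
  H: 8
  O: 2
  S: 1
Molecular formula: C7H8O2S.
  M = 7(12.011) + 8(1.008) + 2(15.999) + 32.06
    = 84.077 + 8.064 + 31.998 + 32.060 = 156.199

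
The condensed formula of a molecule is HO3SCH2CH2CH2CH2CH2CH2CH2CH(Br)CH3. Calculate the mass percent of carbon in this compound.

Element totals:
  C: 9
  H: 19
  Br: 1
  O: 3
  S: 1
Molecular formula: C9H19BrO3S.
Molar mass = 287.212 g/mol.
Mass from C: 9 × 12.011 = 108.099 g/mol.
%C = 108.099 / 287.212 × 100 = 37.64%.

37.64%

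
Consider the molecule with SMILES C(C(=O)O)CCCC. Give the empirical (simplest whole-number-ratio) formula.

C3H6O

Atom tally by fragment:
  HOOCCH2 → C:2 H:3 O:2
  CH2 → C:1 H:2
  CH2 → C:1 H:2
  CH2 → C:1 H:2
  CH3 → C:1 H:3
Element totals:
  C: 6
  H: 12
  O: 2
Molecular formula: C6H12O2.
gcd of subscripts = 2; dividing each by 2:
  C: 6/2 = 3
  H: 12/2 = 6
  O: 2/2 = 1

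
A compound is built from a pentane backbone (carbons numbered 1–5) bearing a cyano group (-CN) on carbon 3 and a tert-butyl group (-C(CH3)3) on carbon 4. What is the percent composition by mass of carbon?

Atom tally by fragment:
  CH3 → C:1 H:3
  CH2 → C:1 H:2
  CH(CN) → C:2 H:1 N:1
  CH(C(CH3)3) → C:5 H:10
  CH3 → C:1 H:3
Element totals:
  C: 10
  H: 19
  N: 1
Molecular formula: C10H19N.
Molar mass = 153.269 g/mol.
Mass from C: 10 × 12.011 = 120.110 g/mol.
%C = 120.110 / 153.269 × 100 = 78.37%.

78.37%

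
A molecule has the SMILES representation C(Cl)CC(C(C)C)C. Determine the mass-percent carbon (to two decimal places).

Atom tally by fragment:
  ClCH2 → C:1 H:2 Cl:1
  CH2 → C:1 H:2
  CH(CH(CH3)2) → C:4 H:8
  CH3 → C:1 H:3
Element totals:
  C: 7
  H: 15
  Cl: 1
Molecular formula: C7H15Cl.
Molar mass = 134.647 g/mol.
Mass from C: 7 × 12.011 = 84.077 g/mol.
%C = 84.077 / 134.647 × 100 = 62.44%.

62.44%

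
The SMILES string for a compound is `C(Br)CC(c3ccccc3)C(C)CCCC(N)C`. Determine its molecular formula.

C16H26BrN

Atom tally by fragment:
  BrCH2 → C:1 H:2 Br:1
  CH2 → C:1 H:2
  CH(C6H5) → C:7 H:6
  CH(CH3) → C:2 H:4
  CH2 → C:1 H:2
  CH2 → C:1 H:2
  CH2 → C:1 H:2
  CH(NH2) → C:1 H:3 N:1
  CH3 → C:1 H:3
Element totals:
  C: 16
  H: 26
  Br: 1
  N: 1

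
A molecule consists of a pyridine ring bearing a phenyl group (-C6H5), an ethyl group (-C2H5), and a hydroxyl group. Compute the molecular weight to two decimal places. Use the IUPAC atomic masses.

199.25 g/mol

Atom tally by fragment:
  pyridine ring core → C:5 H:5 N:1
  (− 3 ring H displaced by substituents)
  + C6H5 → C:6 H:5
  + C2H5 → C:2 H:5
  + OH → O:1 H:1
Element totals:
  C: 13
  H: 13
  N: 1
  O: 1
Molecular formula: C13H13NO.
  M = 13(12.011) + 13(1.008) + 14.007 + 15.999
    = 156.143 + 13.104 + 14.007 + 15.999 = 199.253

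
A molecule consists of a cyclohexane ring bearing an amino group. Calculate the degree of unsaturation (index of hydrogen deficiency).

Atom tally by fragment:
  cyclohexane ring core → C:6 H:12
  (− 1 ring H displaced by substituents)
  + NH2 → N:1 H:2
Element totals:
  C: 6
  H: 13
  N: 1
Molecular formula: C6H13N.
DoU = (2C + 2 + N − H − X) / 2 = (2·6 + 2 + 1 − 13 − 0) / 2 = 1.

1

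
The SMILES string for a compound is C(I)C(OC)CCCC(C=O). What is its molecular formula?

C8H15IO2

Atom tally by fragment:
  ICH2 → C:1 H:2 I:1
  CH(OCH3) → C:2 H:4 O:1
  CH2 → C:1 H:2
  CH2 → C:1 H:2
  CH2 → C:1 H:2
  CH2CHO → C:2 H:3 O:1
Element totals:
  C: 8
  H: 15
  I: 1
  O: 2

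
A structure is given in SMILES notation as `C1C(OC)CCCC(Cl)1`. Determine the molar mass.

148.63 g/mol

Atom tally by fragment:
  cyclohexane ring core → C:6 H:12
  (− 2 ring H displaced by substituents)
  + OCH3 → C:1 H:3 O:1
  + Cl → Cl:1
Element totals:
  C: 7
  H: 13
  Cl: 1
  O: 1
Molecular formula: C7H13ClO.
  M = 7(12.011) + 13(1.008) + 35.45 + 15.999
    = 84.077 + 13.104 + 35.450 + 15.999 = 148.630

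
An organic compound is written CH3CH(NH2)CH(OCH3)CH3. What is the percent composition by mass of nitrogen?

13.58%

Element totals:
  C: 5
  H: 13
  N: 1
  O: 1
Molecular formula: C5H13NO.
Molar mass = 103.165 g/mol.
Mass from N: 1 × 14.007 = 14.007 g/mol.
%N = 14.007 / 103.165 × 100 = 13.58%.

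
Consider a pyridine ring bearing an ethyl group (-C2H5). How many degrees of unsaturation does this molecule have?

Atom tally by fragment:
  pyridine ring core → C:5 H:5 N:1
  (− 1 ring H displaced by substituents)
  + C2H5 → C:2 H:5
Element totals:
  C: 7
  H: 9
  N: 1
Molecular formula: C7H9N.
DoU = (2C + 2 + N − H − X) / 2 = (2·7 + 2 + 1 − 9 − 0) / 2 = 4.

4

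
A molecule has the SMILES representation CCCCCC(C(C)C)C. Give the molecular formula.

C10H22

Atom tally by fragment:
  CH3 → C:1 H:3
  CH2 → C:1 H:2
  CH2 → C:1 H:2
  CH2 → C:1 H:2
  CH2 → C:1 H:2
  CH(CH(CH3)2) → C:4 H:8
  CH3 → C:1 H:3
Element totals:
  C: 10
  H: 22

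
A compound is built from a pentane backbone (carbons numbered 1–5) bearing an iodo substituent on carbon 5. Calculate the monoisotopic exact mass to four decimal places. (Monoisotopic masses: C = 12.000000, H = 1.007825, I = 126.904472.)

197.9905

Atom tally by fragment:
  CH3 → C:1 H:3
  CH2 → C:1 H:2
  CH2 → C:1 H:2
  CH2 → C:1 H:2
  CH2I → C:1 H:2 I:1
Element totals:
  C: 5
  H: 11
  I: 1
Molecular formula: C5H11I.
  M = 5(12.0) + 11(1.007825) + 126.904472
    = 60.000000 + 11.086075 + 126.904472 = 197.990547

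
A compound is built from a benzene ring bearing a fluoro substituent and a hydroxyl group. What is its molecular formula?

Atom tally by fragment:
  benzene ring core → C:6 H:6
  (− 2 ring H displaced by substituents)
  + F → F:1
  + OH → O:1 H:1
Element totals:
  C: 6
  H: 5
  F: 1
  O: 1

C6H5FO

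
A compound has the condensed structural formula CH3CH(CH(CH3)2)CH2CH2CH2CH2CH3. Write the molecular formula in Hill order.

Atom tally by fragment:
  CH3 → C:1 H:3
  CH(CH(CH3)2) → C:4 H:8
  CH2 → C:1 H:2
  CH2 → C:1 H:2
  CH2 → C:1 H:2
  CH2 → C:1 H:2
  CH3 → C:1 H:3
Element totals:
  C: 10
  H: 22

C10H22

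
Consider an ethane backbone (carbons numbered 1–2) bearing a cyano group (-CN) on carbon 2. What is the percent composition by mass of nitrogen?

25.43%

Atom tally by fragment:
  CH3 → C:1 H:3
  CH2CN → C:2 H:2 N:1
Element totals:
  C: 3
  H: 5
  N: 1
Molecular formula: C3H5N.
Molar mass = 55.080 g/mol.
Mass from N: 1 × 14.007 = 14.007 g/mol.
%N = 14.007 / 55.080 × 100 = 25.43%.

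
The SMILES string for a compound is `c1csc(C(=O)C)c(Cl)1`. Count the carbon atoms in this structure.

6

Atom tally by fragment:
  thiophene ring core → C:4 H:4 S:1
  (− 2 ring H displaced by substituents)
  + COCH3 → C:2 H:3 O:1
  + Cl → Cl:1
Element totals:
  C: 6
  H: 5
  Cl: 1
  O: 1
  S: 1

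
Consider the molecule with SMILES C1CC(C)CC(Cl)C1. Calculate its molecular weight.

Atom tally by fragment:
  cyclohexane ring core → C:6 H:12
  (− 2 ring H displaced by substituents)
  + CH3 → C:1 H:3
  + Cl → Cl:1
Element totals:
  C: 7
  H: 13
  Cl: 1
Molecular formula: C7H13Cl.
  M = 7(12.011) + 13(1.008) + 35.45
    = 84.077 + 13.104 + 35.450 = 132.631

132.63 g/mol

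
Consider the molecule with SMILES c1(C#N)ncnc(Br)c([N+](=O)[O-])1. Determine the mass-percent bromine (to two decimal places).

34.89%

Atom tally by fragment:
  pyrimidine ring core → C:4 H:4 N:2
  (− 3 ring H displaced by substituents)
  + CN → C:1 N:1
  + Br → Br:1
  + NO2 → N:1 O:2
Element totals:
  C: 5
  H: 1
  Br: 1
  N: 4
  O: 2
Molecular formula: C5HBrN4O2.
Molar mass = 228.993 g/mol.
Mass from Br: 1 × 79.904 = 79.904 g/mol.
%Br = 79.904 / 228.993 × 100 = 34.89%.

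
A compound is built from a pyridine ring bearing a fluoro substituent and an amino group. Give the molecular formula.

C5H5FN2

Atom tally by fragment:
  pyridine ring core → C:5 H:5 N:1
  (− 2 ring H displaced by substituents)
  + F → F:1
  + NH2 → N:1 H:2
Element totals:
  C: 5
  H: 5
  F: 1
  N: 2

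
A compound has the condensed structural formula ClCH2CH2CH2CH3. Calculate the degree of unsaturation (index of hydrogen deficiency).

0

Atom tally by fragment:
  ClCH2 → C:1 H:2 Cl:1
  CH2 → C:1 H:2
  CH2 → C:1 H:2
  CH3 → C:1 H:3
Element totals:
  C: 4
  H: 9
  Cl: 1
Molecular formula: C4H9Cl.
DoU = (2C + 2 + N − H − X) / 2 = (2·4 + 2 + 0 − 9 − 1) / 2 = 0.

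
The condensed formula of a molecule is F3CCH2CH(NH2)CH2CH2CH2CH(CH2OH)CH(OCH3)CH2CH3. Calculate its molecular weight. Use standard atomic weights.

Element totals:
  C: 12
  H: 24
  F: 3
  N: 1
  O: 2
Molecular formula: C12H24F3NO2.
  M = 12(12.011) + 24(1.008) + 3(18.998) + 14.007 + 2(15.999)
    = 144.132 + 24.192 + 56.994 + 14.007 + 31.998 = 271.323

271.32 g/mol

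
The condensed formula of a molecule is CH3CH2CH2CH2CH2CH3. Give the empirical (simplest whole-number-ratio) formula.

Atom tally by fragment:
  CH3 → C:1 H:3
  CH2 → C:1 H:2
  CH2 → C:1 H:2
  CH2 → C:1 H:2
  CH2 → C:1 H:2
  CH3 → C:1 H:3
Element totals:
  C: 6
  H: 14
Molecular formula: C6H14.
gcd of subscripts = 2; dividing each by 2:
  C: 6/2 = 3
  H: 14/2 = 7

C3H7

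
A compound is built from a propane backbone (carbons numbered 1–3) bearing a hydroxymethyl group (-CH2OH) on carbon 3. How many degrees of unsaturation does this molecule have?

0

Atom tally by fragment:
  CH3 → C:1 H:3
  CH2 → C:1 H:2
  CH2CH2OH → C:2 H:5 O:1
Element totals:
  C: 4
  H: 10
  O: 1
Molecular formula: C4H10O.
DoU = (2C + 2 + N − H − X) / 2 = (2·4 + 2 + 0 − 10 − 0) / 2 = 0.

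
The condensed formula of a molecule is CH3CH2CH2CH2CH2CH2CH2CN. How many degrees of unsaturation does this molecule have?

2

Atom tally by fragment:
  CH3 → C:1 H:3
  CH2 → C:1 H:2
  CH2 → C:1 H:2
  CH2 → C:1 H:2
  CH2 → C:1 H:2
  CH2 → C:1 H:2
  CH2CN → C:2 H:2 N:1
Element totals:
  C: 8
  H: 15
  N: 1
Molecular formula: C8H15N.
DoU = (2C + 2 + N − H − X) / 2 = (2·8 + 2 + 1 − 15 − 0) / 2 = 2.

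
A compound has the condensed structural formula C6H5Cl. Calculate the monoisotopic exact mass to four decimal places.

Atom tally by fragment:
  benzene ring core → C:6 H:6
  (− 1 ring H displaced by substituents)
  + Cl → Cl:1
Element totals:
  C: 6
  H: 5
  Cl: 1
Molecular formula: C6H5Cl.
  M = 6(12.0) + 5(1.007825) + 34.968853
    = 72.000000 + 5.039125 + 34.968853 = 112.007978

112.0080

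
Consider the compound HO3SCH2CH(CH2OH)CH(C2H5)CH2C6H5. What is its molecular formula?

C13H20O4S

Element totals:
  C: 13
  H: 20
  O: 4
  S: 1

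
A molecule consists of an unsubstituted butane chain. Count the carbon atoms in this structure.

Atom tally by fragment:
  CH3 → C:1 H:3
  CH2 → C:1 H:2
  CH2 → C:1 H:2
  CH3 → C:1 H:3
Element totals:
  C: 4
  H: 10

4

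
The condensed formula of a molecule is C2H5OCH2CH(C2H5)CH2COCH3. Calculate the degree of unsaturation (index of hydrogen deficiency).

1

Atom tally by fragment:
  C2H5OCH2 → C:3 H:7 O:1
  CH(C2H5) → C:3 H:6
  CH2COCH3 → C:3 H:5 O:1
Element totals:
  C: 9
  H: 18
  O: 2
Molecular formula: C9H18O2.
DoU = (2C + 2 + N − H − X) / 2 = (2·9 + 2 + 0 − 18 − 0) / 2 = 1.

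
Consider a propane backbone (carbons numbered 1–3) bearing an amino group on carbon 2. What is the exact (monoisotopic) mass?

59.0735

Atom tally by fragment:
  CH3 → C:1 H:3
  CH(NH2) → C:1 H:3 N:1
  CH3 → C:1 H:3
Element totals:
  C: 3
  H: 9
  N: 1
Molecular formula: C3H9N.
  M = 3(12.0) + 9(1.007825) + 14.003074
    = 36.000000 + 9.070425 + 14.003074 = 59.073499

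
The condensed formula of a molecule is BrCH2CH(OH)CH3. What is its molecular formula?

Element totals:
  C: 3
  H: 7
  Br: 1
  O: 1

C3H7BrO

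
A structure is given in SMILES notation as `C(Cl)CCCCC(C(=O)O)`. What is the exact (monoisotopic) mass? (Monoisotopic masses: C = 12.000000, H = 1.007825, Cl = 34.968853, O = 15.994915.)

164.0604

Atom tally by fragment:
  ClCH2 → C:1 H:2 Cl:1
  CH2 → C:1 H:2
  CH2 → C:1 H:2
  CH2 → C:1 H:2
  CH2 → C:1 H:2
  CH2COOH → C:2 H:3 O:2
Element totals:
  C: 7
  H: 13
  Cl: 1
  O: 2
Molecular formula: C7H13ClO2.
  M = 7(12.0) + 13(1.007825) + 34.968853 + 2(15.994915)
    = 84.000000 + 13.101725 + 34.968853 + 31.989830 = 164.060408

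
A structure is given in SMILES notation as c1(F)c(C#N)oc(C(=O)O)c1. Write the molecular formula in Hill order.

C6H2FNO3

Atom tally by fragment:
  furan ring core → C:4 H:4 O:1
  (− 3 ring H displaced by substituents)
  + F → F:1
  + CN → C:1 N:1
  + COOH → C:1 H:1 O:2
Element totals:
  C: 6
  H: 2
  F: 1
  N: 1
  O: 3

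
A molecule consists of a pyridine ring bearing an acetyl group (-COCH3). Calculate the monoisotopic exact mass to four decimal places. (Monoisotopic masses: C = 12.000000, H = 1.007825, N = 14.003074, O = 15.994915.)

121.0528

Atom tally by fragment:
  pyridine ring core → C:5 H:5 N:1
  (− 1 ring H displaced by substituents)
  + COCH3 → C:2 H:3 O:1
Element totals:
  C: 7
  H: 7
  N: 1
  O: 1
Molecular formula: C7H7NO.
  M = 7(12.0) + 7(1.007825) + 14.003074 + 15.994915
    = 84.000000 + 7.054775 + 14.003074 + 15.994915 = 121.052764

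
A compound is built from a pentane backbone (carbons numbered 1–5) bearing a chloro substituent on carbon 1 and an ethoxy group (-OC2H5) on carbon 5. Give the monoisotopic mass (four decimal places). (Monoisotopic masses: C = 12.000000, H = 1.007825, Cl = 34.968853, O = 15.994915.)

Atom tally by fragment:
  ClCH2 → C:1 H:2 Cl:1
  CH2 → C:1 H:2
  CH2 → C:1 H:2
  CH2 → C:1 H:2
  CH2OC2H5 → C:3 H:7 O:1
Element totals:
  C: 7
  H: 15
  Cl: 1
  O: 1
Molecular formula: C7H15ClO.
  M = 7(12.0) + 15(1.007825) + 34.968853 + 15.994915
    = 84.000000 + 15.117375 + 34.968853 + 15.994915 = 150.081143

150.0811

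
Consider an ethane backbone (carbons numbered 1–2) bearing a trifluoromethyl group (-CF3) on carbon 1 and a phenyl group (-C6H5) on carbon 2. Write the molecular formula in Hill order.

Atom tally by fragment:
  F3CCH2 → C:2 H:2 F:3
  CH2C6H5 → C:7 H:7
Element totals:
  C: 9
  H: 9
  F: 3

C9H9F3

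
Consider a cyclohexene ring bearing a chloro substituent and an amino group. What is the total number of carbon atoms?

Atom tally by fragment:
  cyclohexene ring core → C:6 H:10
  (− 2 ring H displaced by substituents)
  + Cl → Cl:1
  + NH2 → N:1 H:2
Element totals:
  C: 6
  H: 10
  Cl: 1
  N: 1

6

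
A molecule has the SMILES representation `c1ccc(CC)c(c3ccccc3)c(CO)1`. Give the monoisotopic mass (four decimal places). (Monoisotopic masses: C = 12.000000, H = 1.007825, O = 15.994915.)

Atom tally by fragment:
  benzene ring core → C:6 H:6
  (− 3 ring H displaced by substituents)
  + C2H5 → C:2 H:5
  + C6H5 → C:6 H:5
  + CH2OH → C:1 H:3 O:1
Element totals:
  C: 15
  H: 16
  O: 1
Molecular formula: C15H16O.
  M = 15(12.0) + 16(1.007825) + 15.994915
    = 180.000000 + 16.125200 + 15.994915 = 212.120115

212.1201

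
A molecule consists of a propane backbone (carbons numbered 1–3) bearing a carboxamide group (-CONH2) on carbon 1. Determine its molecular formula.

Atom tally by fragment:
  H2NOCCH2 → C:2 H:4 O:1 N:1
  CH2 → C:1 H:2
  CH3 → C:1 H:3
Element totals:
  C: 4
  H: 9
  N: 1
  O: 1

C4H9NO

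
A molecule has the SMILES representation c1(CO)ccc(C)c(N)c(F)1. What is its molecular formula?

C8H10FNO

Atom tally by fragment:
  benzene ring core → C:6 H:6
  (− 4 ring H displaced by substituents)
  + CH2OH → C:1 H:3 O:1
  + CH3 → C:1 H:3
  + NH2 → N:1 H:2
  + F → F:1
Element totals:
  C: 8
  H: 10
  F: 1
  N: 1
  O: 1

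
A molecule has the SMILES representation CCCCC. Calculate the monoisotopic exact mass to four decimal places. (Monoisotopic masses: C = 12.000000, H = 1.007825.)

72.0939

Atom tally by fragment:
  CH3 → C:1 H:3
  CH2 → C:1 H:2
  CH2 → C:1 H:2
  CH2 → C:1 H:2
  CH3 → C:1 H:3
Element totals:
  C: 5
  H: 12
Molecular formula: C5H12.
  M = 5(12.0) + 12(1.007825)
    = 60.000000 + 12.093900 = 72.093900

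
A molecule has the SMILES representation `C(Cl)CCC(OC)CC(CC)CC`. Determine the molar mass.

Atom tally by fragment:
  ClCH2 → C:1 H:2 Cl:1
  CH2 → C:1 H:2
  CH2 → C:1 H:2
  CH(OCH3) → C:2 H:4 O:1
  CH2 → C:1 H:2
  CH(C2H5) → C:3 H:6
  CH2 → C:1 H:2
  CH3 → C:1 H:3
Element totals:
  C: 11
  H: 23
  Cl: 1
  O: 1
Molecular formula: C11H23ClO.
  M = 11(12.011) + 23(1.008) + 35.45 + 15.999
    = 132.121 + 23.184 + 35.450 + 15.999 = 206.754

206.75 g/mol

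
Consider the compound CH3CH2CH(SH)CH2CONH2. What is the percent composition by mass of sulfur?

24.07%

Atom tally by fragment:
  CH3 → C:1 H:3
  CH2 → C:1 H:2
  CH(SH) → C:1 H:2 S:1
  CH2CONH2 → C:2 H:4 O:1 N:1
Element totals:
  C: 5
  H: 11
  N: 1
  O: 1
  S: 1
Molecular formula: C5H11NOS.
Molar mass = 133.209 g/mol.
Mass from S: 1 × 32.06 = 32.060 g/mol.
%S = 32.060 / 133.209 × 100 = 24.07%.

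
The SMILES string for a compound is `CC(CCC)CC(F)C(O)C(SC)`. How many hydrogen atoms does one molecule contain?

Atom tally by fragment:
  CH3 → C:1 H:3
  CH(CH2CH2CH3) → C:4 H:8
  CH2 → C:1 H:2
  CH(F) → C:1 H:1 F:1
  CH(OH) → C:1 H:2 O:1
  CH2SCH3 → C:2 H:5 S:1
Element totals:
  C: 10
  H: 21
  F: 1
  O: 1
  S: 1

21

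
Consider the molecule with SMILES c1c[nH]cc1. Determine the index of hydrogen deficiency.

Atom tally by fragment:
  pyrrole ring core → C:4 H:5 N:1
Element totals:
  C: 4
  H: 5
  N: 1
Molecular formula: C4H5N.
DoU = (2C + 2 + N − H − X) / 2 = (2·4 + 2 + 1 − 5 − 0) / 2 = 3.

3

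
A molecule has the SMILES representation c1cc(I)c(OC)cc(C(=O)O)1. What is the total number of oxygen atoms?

Atom tally by fragment:
  benzene ring core → C:6 H:6
  (− 3 ring H displaced by substituents)
  + I → I:1
  + OCH3 → C:1 H:3 O:1
  + COOH → C:1 H:1 O:2
Element totals:
  C: 8
  H: 7
  I: 1
  O: 3

3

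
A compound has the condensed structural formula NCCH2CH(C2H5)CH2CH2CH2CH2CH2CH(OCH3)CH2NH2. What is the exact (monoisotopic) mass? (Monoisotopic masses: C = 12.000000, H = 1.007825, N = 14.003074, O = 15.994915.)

226.2045

Atom tally by fragment:
  NCCH2 → C:2 H:2 N:1
  CH(C2H5) → C:3 H:6
  CH2 → C:1 H:2
  CH2 → C:1 H:2
  CH2 → C:1 H:2
  CH2 → C:1 H:2
  CH2 → C:1 H:2
  CH(OCH3) → C:2 H:4 O:1
  CH2NH2 → C:1 H:4 N:1
Element totals:
  C: 13
  H: 26
  N: 2
  O: 1
Molecular formula: C13H26N2O.
  M = 13(12.0) + 26(1.007825) + 2(14.003074) + 15.994915
    = 156.000000 + 26.203450 + 28.006148 + 15.994915 = 226.204513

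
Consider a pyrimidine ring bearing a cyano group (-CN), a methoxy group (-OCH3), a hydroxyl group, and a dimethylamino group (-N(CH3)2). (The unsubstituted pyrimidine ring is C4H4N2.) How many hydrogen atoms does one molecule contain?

10

Atom tally by fragment:
  pyrimidine ring core → C:4 H:4 N:2
  (− 4 ring H displaced by substituents)
  + CN → C:1 N:1
  + OCH3 → C:1 H:3 O:1
  + OH → O:1 H:1
  + N(CH3)2 → N:1 C:2 H:6
Element totals:
  C: 8
  H: 10
  N: 4
  O: 2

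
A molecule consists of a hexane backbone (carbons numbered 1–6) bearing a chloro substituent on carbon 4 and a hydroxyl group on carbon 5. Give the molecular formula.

Atom tally by fragment:
  CH3 → C:1 H:3
  CH2 → C:1 H:2
  CH2 → C:1 H:2
  CH(Cl) → C:1 H:1 Cl:1
  CH(OH) → C:1 H:2 O:1
  CH3 → C:1 H:3
Element totals:
  C: 6
  H: 13
  Cl: 1
  O: 1

C6H13ClO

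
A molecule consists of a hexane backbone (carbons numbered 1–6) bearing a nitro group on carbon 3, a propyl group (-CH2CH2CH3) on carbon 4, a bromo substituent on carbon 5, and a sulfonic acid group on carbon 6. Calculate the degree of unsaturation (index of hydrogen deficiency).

1

Atom tally by fragment:
  CH3 → C:1 H:3
  CH2 → C:1 H:2
  CH(NO2) → C:1 H:1 N:1 O:2
  CH(CH2CH2CH3) → C:4 H:8
  CH(Br) → C:1 H:1 Br:1
  CH2SO3H → C:1 H:3 S:1 O:3
Element totals:
  C: 9
  H: 18
  Br: 1
  N: 1
  O: 5
  S: 1
Molecular formula: C9H18BrNO5S.
DoU = (2C + 2 + N − H − X) / 2 = (2·9 + 2 + 1 − 18 − 1) / 2 = 1.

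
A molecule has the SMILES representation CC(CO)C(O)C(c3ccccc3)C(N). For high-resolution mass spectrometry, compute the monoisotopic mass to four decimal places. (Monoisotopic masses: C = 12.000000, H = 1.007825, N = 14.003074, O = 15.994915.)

Atom tally by fragment:
  CH3 → C:1 H:3
  CH(CH2OH) → C:2 H:4 O:1
  CH(OH) → C:1 H:2 O:1
  CH(C6H5) → C:7 H:6
  CH2NH2 → C:1 H:4 N:1
Element totals:
  C: 12
  H: 19
  N: 1
  O: 2
Molecular formula: C12H19NO2.
  M = 12(12.0) + 19(1.007825) + 14.003074 + 2(15.994915)
    = 144.000000 + 19.148675 + 14.003074 + 31.989830 = 209.141579

209.1416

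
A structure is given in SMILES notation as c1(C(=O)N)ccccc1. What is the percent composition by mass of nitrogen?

Atom tally by fragment:
  benzene ring core → C:6 H:6
  (− 1 ring H displaced by substituents)
  + CONH2 → C:1 H:2 O:1 N:1
Element totals:
  C: 7
  H: 7
  N: 1
  O: 1
Molecular formula: C7H7NO.
Molar mass = 121.139 g/mol.
Mass from N: 1 × 14.007 = 14.007 g/mol.
%N = 14.007 / 121.139 × 100 = 11.56%.

11.56%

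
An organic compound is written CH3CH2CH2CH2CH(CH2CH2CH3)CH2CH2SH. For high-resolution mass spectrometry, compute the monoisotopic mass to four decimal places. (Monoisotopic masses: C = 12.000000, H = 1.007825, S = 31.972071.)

Atom tally by fragment:
  CH3 → C:1 H:3
  CH2 → C:1 H:2
  CH2 → C:1 H:2
  CH2 → C:1 H:2
  CH(CH2CH2CH3) → C:4 H:8
  CH2 → C:1 H:2
  CH2SH → C:1 H:3 S:1
Element totals:
  C: 10
  H: 22
  S: 1
Molecular formula: C10H22S.
  M = 10(12.0) + 22(1.007825) + 31.972071
    = 120.000000 + 22.172150 + 31.972071 = 174.144221

174.1442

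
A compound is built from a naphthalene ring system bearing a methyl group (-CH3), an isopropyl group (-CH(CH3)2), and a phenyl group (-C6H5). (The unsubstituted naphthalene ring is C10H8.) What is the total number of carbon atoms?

Atom tally by fragment:
  naphthalene ring system core → C:10 H:8
  (− 3 ring H displaced by substituents)
  + CH3 → C:1 H:3
  + CH(CH3)2 → C:3 H:7
  + C6H5 → C:6 H:5
Element totals:
  C: 20
  H: 20

20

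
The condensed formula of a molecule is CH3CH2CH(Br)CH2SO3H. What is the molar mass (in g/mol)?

Element totals:
  C: 4
  H: 9
  Br: 1
  O: 3
  S: 1
Molecular formula: C4H9BrO3S.
  M = 4(12.011) + 9(1.008) + 79.904 + 3(15.999) + 32.06
    = 48.044 + 9.072 + 79.904 + 47.997 + 32.060 = 217.077

217.08 g/mol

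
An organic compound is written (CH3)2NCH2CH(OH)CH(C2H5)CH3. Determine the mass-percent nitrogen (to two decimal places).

9.64%

Atom tally by fragment:
  (CH3)2NCH2 → C:3 H:8 N:1
  CH(OH) → C:1 H:2 O:1
  CH(C2H5) → C:3 H:6
  CH3 → C:1 H:3
Element totals:
  C: 8
  H: 19
  N: 1
  O: 1
Molecular formula: C8H19NO.
Molar mass = 145.246 g/mol.
Mass from N: 1 × 14.007 = 14.007 g/mol.
%N = 14.007 / 145.246 × 100 = 9.64%.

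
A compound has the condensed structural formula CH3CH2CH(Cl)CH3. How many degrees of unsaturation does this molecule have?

Atom tally by fragment:
  CH3 → C:1 H:3
  CH2 → C:1 H:2
  CH(Cl) → C:1 H:1 Cl:1
  CH3 → C:1 H:3
Element totals:
  C: 4
  H: 9
  Cl: 1
Molecular formula: C4H9Cl.
DoU = (2C + 2 + N − H − X) / 2 = (2·4 + 2 + 0 − 9 − 1) / 2 = 0.

0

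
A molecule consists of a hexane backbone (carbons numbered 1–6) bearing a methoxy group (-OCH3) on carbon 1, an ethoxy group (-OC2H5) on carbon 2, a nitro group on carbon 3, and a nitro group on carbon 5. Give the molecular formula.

C9H18N2O6

Atom tally by fragment:
  CH3OCH2 → C:2 H:5 O:1
  CH(OC2H5) → C:3 H:6 O:1
  CH(NO2) → C:1 H:1 N:1 O:2
  CH2 → C:1 H:2
  CH(NO2) → C:1 H:1 N:1 O:2
  CH3 → C:1 H:3
Element totals:
  C: 9
  H: 18
  N: 2
  O: 6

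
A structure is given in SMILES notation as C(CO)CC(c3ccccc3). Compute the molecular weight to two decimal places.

Atom tally by fragment:
  HOCH2CH2 → C:2 H:5 O:1
  CH2 → C:1 H:2
  CH2C6H5 → C:7 H:7
Element totals:
  C: 10
  H: 14
  O: 1
Molecular formula: C10H14O.
  M = 10(12.011) + 14(1.008) + 15.999
    = 120.110 + 14.112 + 15.999 = 150.221

150.22 g/mol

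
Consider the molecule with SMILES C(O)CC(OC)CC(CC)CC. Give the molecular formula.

Atom tally by fragment:
  HOCH2 → C:1 H:3 O:1
  CH2 → C:1 H:2
  CH(OCH3) → C:2 H:4 O:1
  CH2 → C:1 H:2
  CH(C2H5) → C:3 H:6
  CH2 → C:1 H:2
  CH3 → C:1 H:3
Element totals:
  C: 10
  H: 22
  O: 2

C10H22O2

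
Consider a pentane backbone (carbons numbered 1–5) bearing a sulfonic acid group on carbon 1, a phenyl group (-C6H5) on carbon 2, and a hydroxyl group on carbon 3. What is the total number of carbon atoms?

11

Atom tally by fragment:
  HO3SCH2 → C:1 H:3 S:1 O:3
  CH(C6H5) → C:7 H:6
  CH(OH) → C:1 H:2 O:1
  CH2 → C:1 H:2
  CH3 → C:1 H:3
Element totals:
  C: 11
  H: 16
  O: 4
  S: 1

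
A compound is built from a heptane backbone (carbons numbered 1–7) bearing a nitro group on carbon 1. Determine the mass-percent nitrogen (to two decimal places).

9.65%

Atom tally by fragment:
  O2NCH2 → C:1 H:2 N:1 O:2
  CH2 → C:1 H:2
  CH2 → C:1 H:2
  CH2 → C:1 H:2
  CH2 → C:1 H:2
  CH2 → C:1 H:2
  CH3 → C:1 H:3
Element totals:
  C: 7
  H: 15
  N: 1
  O: 2
Molecular formula: C7H15NO2.
Molar mass = 145.202 g/mol.
Mass from N: 1 × 14.007 = 14.007 g/mol.
%N = 14.007 / 145.202 × 100 = 9.65%.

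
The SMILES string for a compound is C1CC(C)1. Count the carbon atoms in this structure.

4

Atom tally by fragment:
  cyclopropane ring core → C:3 H:6
  (− 1 ring H displaced by substituents)
  + CH3 → C:1 H:3
Element totals:
  C: 4
  H: 8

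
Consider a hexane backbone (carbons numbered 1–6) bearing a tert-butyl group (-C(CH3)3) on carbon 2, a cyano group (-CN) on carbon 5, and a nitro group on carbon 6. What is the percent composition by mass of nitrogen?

13.20%

Atom tally by fragment:
  CH3 → C:1 H:3
  CH(C(CH3)3) → C:5 H:10
  CH2 → C:1 H:2
  CH2 → C:1 H:2
  CH(CN) → C:2 H:1 N:1
  CH2NO2 → C:1 H:2 N:1 O:2
Element totals:
  C: 11
  H: 20
  N: 2
  O: 2
Molecular formula: C11H20N2O2.
Molar mass = 212.293 g/mol.
Mass from N: 2 × 14.007 = 28.014 g/mol.
%N = 28.014 / 212.293 × 100 = 13.20%.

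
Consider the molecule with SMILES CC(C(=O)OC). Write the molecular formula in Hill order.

C4H8O2

Atom tally by fragment:
  CH3 → C:1 H:3
  CH2COOCH3 → C:3 H:5 O:2
Element totals:
  C: 4
  H: 8
  O: 2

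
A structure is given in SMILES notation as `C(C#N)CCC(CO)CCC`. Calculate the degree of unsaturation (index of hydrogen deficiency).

2

Atom tally by fragment:
  NCCH2 → C:2 H:2 N:1
  CH2 → C:1 H:2
  CH2 → C:1 H:2
  CH(CH2OH) → C:2 H:4 O:1
  CH2 → C:1 H:2
  CH2 → C:1 H:2
  CH3 → C:1 H:3
Element totals:
  C: 9
  H: 17
  N: 1
  O: 1
Molecular formula: C9H17NO.
DoU = (2C + 2 + N − H − X) / 2 = (2·9 + 2 + 1 − 17 − 0) / 2 = 2.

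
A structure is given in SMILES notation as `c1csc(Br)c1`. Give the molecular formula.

Atom tally by fragment:
  thiophene ring core → C:4 H:4 S:1
  (− 1 ring H displaced by substituents)
  + Br → Br:1
Element totals:
  C: 4
  H: 3
  Br: 1
  S: 1

C4H3BrS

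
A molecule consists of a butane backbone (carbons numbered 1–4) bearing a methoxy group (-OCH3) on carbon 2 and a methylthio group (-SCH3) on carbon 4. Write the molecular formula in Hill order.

Atom tally by fragment:
  CH3 → C:1 H:3
  CH(OCH3) → C:2 H:4 O:1
  CH2 → C:1 H:2
  CH2SCH3 → C:2 H:5 S:1
Element totals:
  C: 6
  H: 14
  O: 1
  S: 1

C6H14OS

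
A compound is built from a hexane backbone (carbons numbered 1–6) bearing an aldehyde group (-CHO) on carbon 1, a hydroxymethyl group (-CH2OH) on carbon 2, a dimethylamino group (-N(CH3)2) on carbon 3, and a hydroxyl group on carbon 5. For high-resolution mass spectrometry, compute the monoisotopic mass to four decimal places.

203.1521

Atom tally by fragment:
  OHCCH2 → C:2 H:3 O:1
  CH(CH2OH) → C:2 H:4 O:1
  CH(N(CH3)2) → C:3 H:7 N:1
  CH2 → C:1 H:2
  CH(OH) → C:1 H:2 O:1
  CH3 → C:1 H:3
Element totals:
  C: 10
  H: 21
  N: 1
  O: 3
Molecular formula: C10H21NO3.
  M = 10(12.0) + 21(1.007825) + 14.003074 + 3(15.994915)
    = 120.000000 + 21.164325 + 14.003074 + 47.984745 = 203.152144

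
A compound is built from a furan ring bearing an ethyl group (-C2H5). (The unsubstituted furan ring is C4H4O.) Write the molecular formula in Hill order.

C6H8O

Atom tally by fragment:
  furan ring core → C:4 H:4 O:1
  (− 1 ring H displaced by substituents)
  + C2H5 → C:2 H:5
Element totals:
  C: 6
  H: 8
  O: 1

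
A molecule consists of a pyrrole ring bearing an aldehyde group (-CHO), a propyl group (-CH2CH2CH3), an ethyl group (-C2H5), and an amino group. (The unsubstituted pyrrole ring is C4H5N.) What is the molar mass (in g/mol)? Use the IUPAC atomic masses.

Atom tally by fragment:
  pyrrole ring core → C:4 H:5 N:1
  (− 4 ring H displaced by substituents)
  + CHO → C:1 H:1 O:1
  + CH2CH2CH3 → C:3 H:7
  + C2H5 → C:2 H:5
  + NH2 → N:1 H:2
Element totals:
  C: 10
  H: 16
  N: 2
  O: 1
Molecular formula: C10H16N2O.
  M = 10(12.011) + 16(1.008) + 2(14.007) + 15.999
    = 120.110 + 16.128 + 28.014 + 15.999 = 180.251

180.25 g/mol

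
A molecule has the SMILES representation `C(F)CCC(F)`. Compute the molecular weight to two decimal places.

94.10 g/mol

Atom tally by fragment:
  FCH2 → C:1 H:2 F:1
  CH2 → C:1 H:2
  CH2 → C:1 H:2
  CH2F → C:1 H:2 F:1
Element totals:
  C: 4
  H: 8
  F: 2
Molecular formula: C4H8F2.
  M = 4(12.011) + 8(1.008) + 2(18.998)
    = 48.044 + 8.064 + 37.996 = 94.104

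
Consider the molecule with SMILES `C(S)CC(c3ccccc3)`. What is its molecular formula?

Atom tally by fragment:
  HSCH2 → C:1 H:3 S:1
  CH2 → C:1 H:2
  CH2C6H5 → C:7 H:7
Element totals:
  C: 9
  H: 12
  S: 1

C9H12S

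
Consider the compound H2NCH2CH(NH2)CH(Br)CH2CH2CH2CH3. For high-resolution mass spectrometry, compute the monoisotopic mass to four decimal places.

Element totals:
  C: 7
  H: 17
  Br: 1
  N: 2
Molecular formula: C7H17BrN2.
  M = 7(12.0) + 17(1.007825) + 78.918338 + 2(14.003074)
    = 84.000000 + 17.133025 + 78.918338 + 28.006148 = 208.057511

208.0575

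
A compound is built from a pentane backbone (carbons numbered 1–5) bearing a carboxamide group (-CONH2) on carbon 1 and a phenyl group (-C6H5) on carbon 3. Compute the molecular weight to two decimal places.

Atom tally by fragment:
  H2NOCCH2 → C:2 H:4 O:1 N:1
  CH2 → C:1 H:2
  CH(C6H5) → C:7 H:6
  CH2 → C:1 H:2
  CH3 → C:1 H:3
Element totals:
  C: 12
  H: 17
  N: 1
  O: 1
Molecular formula: C12H17NO.
  M = 12(12.011) + 17(1.008) + 14.007 + 15.999
    = 144.132 + 17.136 + 14.007 + 15.999 = 191.274

191.27 g/mol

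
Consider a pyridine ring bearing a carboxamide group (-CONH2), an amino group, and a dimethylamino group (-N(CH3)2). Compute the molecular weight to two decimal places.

Atom tally by fragment:
  pyridine ring core → C:5 H:5 N:1
  (− 3 ring H displaced by substituents)
  + CONH2 → C:1 H:2 O:1 N:1
  + NH2 → N:1 H:2
  + N(CH3)2 → N:1 C:2 H:6
Element totals:
  C: 8
  H: 12
  N: 4
  O: 1
Molecular formula: C8H12N4O.
  M = 8(12.011) + 12(1.008) + 4(14.007) + 15.999
    = 96.088 + 12.096 + 56.028 + 15.999 = 180.211

180.21 g/mol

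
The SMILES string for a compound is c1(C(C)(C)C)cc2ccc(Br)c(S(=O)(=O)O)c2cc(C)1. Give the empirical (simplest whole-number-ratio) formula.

Atom tally by fragment:
  naphthalene ring system core → C:10 H:8
  (− 4 ring H displaced by substituents)
  + C(CH3)3 → C:4 H:9
  + Br → Br:1
  + SO3H → S:1 O:3 H:1
  + CH3 → C:1 H:3
Element totals:
  C: 15
  H: 17
  Br: 1
  O: 3
  S: 1
Molecular formula: C15H17BrO3S.
gcd of subscripts (1, 15, 17, 3, 1) = 1, so the empirical formula equals the molecular formula.

C15H17BrO3S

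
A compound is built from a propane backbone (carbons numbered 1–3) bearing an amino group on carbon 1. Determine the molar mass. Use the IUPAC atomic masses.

59.11 g/mol

Atom tally by fragment:
  H2NCH2 → C:1 H:4 N:1
  CH2 → C:1 H:2
  CH3 → C:1 H:3
Element totals:
  C: 3
  H: 9
  N: 1
Molecular formula: C3H9N.
  M = 3(12.011) + 9(1.008) + 14.007
    = 36.033 + 9.072 + 14.007 = 59.112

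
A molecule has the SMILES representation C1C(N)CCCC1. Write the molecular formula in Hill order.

Atom tally by fragment:
  cyclohexane ring core → C:6 H:12
  (− 1 ring H displaced by substituents)
  + NH2 → N:1 H:2
Element totals:
  C: 6
  H: 13
  N: 1

C6H13N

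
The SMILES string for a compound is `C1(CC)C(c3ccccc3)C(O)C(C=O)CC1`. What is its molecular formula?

Atom tally by fragment:
  cyclohexane ring core → C:6 H:12
  (− 4 ring H displaced by substituents)
  + C2H5 → C:2 H:5
  + C6H5 → C:6 H:5
  + OH → O:1 H:1
  + CHO → C:1 H:1 O:1
Element totals:
  C: 15
  H: 20
  O: 2

C15H20O2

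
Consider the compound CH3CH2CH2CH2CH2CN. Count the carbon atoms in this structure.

Atom tally by fragment:
  CH3 → C:1 H:3
  CH2 → C:1 H:2
  CH2 → C:1 H:2
  CH2 → C:1 H:2
  CH2CN → C:2 H:2 N:1
Element totals:
  C: 6
  H: 11
  N: 1

6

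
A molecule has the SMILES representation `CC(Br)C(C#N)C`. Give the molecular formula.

C5H8BrN

Atom tally by fragment:
  CH3 → C:1 H:3
  CH(Br) → C:1 H:1 Br:1
  CH(CN) → C:2 H:1 N:1
  CH3 → C:1 H:3
Element totals:
  C: 5
  H: 8
  Br: 1
  N: 1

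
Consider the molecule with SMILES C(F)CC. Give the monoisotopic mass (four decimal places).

62.0532

Atom tally by fragment:
  FCH2 → C:1 H:2 F:1
  CH2 → C:1 H:2
  CH3 → C:1 H:3
Element totals:
  C: 3
  H: 7
  F: 1
Molecular formula: C3H7F.
  M = 3(12.0) + 7(1.007825) + 18.998403
    = 36.000000 + 7.054775 + 18.998403 = 62.053178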